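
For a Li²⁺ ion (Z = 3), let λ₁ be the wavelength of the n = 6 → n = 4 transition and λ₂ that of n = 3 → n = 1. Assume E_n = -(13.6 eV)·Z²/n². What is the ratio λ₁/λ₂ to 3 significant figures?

25.6

λ ∝ 1/ΔE ∝ 1/(1/n_f² − 1/n_i²), and the Z² and hc factors cancel in the ratio.
λ₁/λ₂ = (1/1² − 1/3²)/(1/4² − 1/6²) = 0.8889/0.03472 = 25.6.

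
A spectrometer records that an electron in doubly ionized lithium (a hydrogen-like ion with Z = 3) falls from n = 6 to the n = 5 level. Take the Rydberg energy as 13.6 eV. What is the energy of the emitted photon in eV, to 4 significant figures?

1.496 eV

The Bohr energies scale as Z², so for Z = 3: E_n = −122.4/n² eV.
E_6 = −122.4/36 = −3.400 eV and E_5 = −122.4/25 = −4.896 eV.
The photon energy is |E_6 − E_5| = 1.496 eV.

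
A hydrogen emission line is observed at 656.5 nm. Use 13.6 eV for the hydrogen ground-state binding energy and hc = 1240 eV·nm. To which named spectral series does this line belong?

ΔE = 1240/656.5 = 1.889 eV.
This matches 13.6 × (1/2² − 1/3²), so n_f = 2: the Balmer series.

Balmer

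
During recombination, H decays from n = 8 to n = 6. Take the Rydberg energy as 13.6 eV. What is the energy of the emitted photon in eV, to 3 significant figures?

0.165 eV

E_8 = −13.60/64 = −0.2125 eV and E_6 = −13.60/36 = −0.3778 eV.
The photon energy is |E_8 − E_6| = 0.165 eV.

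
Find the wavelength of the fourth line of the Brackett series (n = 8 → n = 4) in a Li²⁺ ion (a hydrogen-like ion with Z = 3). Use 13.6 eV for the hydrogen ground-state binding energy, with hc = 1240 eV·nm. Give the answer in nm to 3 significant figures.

The Brackett series terminates on n_f = 4; the fourth line has n_i = 4+4 = 8.
ΔE = 122.4 × (1/4² − 1/8²) = 5.738 eV.
λ = 1240 / 5.738 = 216 nm.

216 nm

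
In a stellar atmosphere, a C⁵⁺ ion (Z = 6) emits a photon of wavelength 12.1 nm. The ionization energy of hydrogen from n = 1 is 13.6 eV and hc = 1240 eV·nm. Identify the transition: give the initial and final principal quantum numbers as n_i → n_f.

The photon energy is ΔE = hc/λ = 1240 / 12.1 = 102.5 eV.
With Z = 6, ΔE = 489.6 × (1/n_f² − 1/n_i²), so 1/n_f² − 1/n_i² = 0.2093.
Trying n_f = 2 gives 1/n_i² = 0.04069, i.e. n_i ≈ 5; this pair matches.

n_i = 5, n_f = 2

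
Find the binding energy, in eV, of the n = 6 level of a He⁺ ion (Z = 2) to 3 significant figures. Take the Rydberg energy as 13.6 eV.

E_n = −13.6 Z²/n² = −54.40/n² eV for Z = 2.
E_6 = −54.40/36 = −1.51 eV, so ionization (to E = 0) requires 1.51 eV.

1.51 eV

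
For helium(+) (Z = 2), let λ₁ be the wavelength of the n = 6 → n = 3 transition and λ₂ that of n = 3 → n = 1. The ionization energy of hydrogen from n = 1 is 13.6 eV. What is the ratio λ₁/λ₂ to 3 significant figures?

10.7

λ ∝ 1/ΔE ∝ 1/(1/n_f² − 1/n_i²), and the Z² and hc factors cancel in the ratio.
λ₁/λ₂ = (1/1² − 1/3²)/(1/3² − 1/6²) = 0.8889/0.08333 = 10.7.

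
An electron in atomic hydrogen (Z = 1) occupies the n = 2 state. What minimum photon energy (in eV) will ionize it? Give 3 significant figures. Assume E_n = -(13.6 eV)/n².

E_2 = −13.60/4 = −3.40 eV, so ionization (to E = 0) requires 3.40 eV.

3.40 eV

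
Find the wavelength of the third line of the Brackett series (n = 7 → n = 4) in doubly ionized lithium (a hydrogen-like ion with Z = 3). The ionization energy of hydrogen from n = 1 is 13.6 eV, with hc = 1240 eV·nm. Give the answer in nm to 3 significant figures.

241 nm

The Brackett series terminates on n_f = 4; the third line has n_i = 4+3 = 7.
ΔE = 122.4 × (1/4² − 1/7²) = 5.152 eV.
λ = 1240 / 5.152 = 241 nm.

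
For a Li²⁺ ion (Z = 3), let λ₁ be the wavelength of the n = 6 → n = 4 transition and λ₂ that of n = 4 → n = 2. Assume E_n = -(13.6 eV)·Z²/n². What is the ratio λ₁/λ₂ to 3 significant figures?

λ ∝ 1/ΔE ∝ 1/(1/n_f² − 1/n_i²), and the Z² and hc factors cancel in the ratio.
λ₁/λ₂ = (1/2² − 1/4²)/(1/4² − 1/6²) = 0.1875/0.03472 = 5.40.

5.40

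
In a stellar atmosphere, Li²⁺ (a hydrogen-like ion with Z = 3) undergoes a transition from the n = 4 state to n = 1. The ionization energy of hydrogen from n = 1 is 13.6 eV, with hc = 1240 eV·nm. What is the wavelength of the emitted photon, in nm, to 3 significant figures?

For Z = 3 the level energies scale as Z², so the effective Rydberg energy is 13.6 × 9 = 122.4 eV.
ΔE = 122.4 × (1/1² − 1/4²) = 122.4 × 0.9375 = 114.8 eV.
λ = hc/ΔE = 1240 / 114.8 = 10.8 nm.

10.8 nm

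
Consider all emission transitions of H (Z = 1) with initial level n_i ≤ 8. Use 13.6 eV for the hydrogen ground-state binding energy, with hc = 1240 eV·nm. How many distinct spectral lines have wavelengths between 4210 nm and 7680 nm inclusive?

Enumerate all n_i → n_f pairs with 1 ≤ n_f < n_i ≤ 8 and compute λ = 1240 / [13.6·1·(1/n_f² − 1/n_i²)].
Lines falling in [4210, 7680] nm: 7→5 (4654 nm), 6→5 (7460 nm), 8→6 (7503 nm).

3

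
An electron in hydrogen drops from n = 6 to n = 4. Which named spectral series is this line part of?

Brackett

The series is set by the lower level: n_f = 4 is the Brackett series.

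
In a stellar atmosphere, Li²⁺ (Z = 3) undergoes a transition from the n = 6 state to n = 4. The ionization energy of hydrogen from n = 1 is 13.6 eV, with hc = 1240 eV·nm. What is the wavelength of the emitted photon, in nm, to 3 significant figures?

292 nm

For Z = 3 the level energies scale as Z², so the effective Rydberg energy is 13.6 × 9 = 122.4 eV.
ΔE = 122.4 × (1/4² − 1/6²) = 122.4 × 0.03472 = 4.250 eV.
λ = hc/ΔE = 1240 / 4.250 = 292 nm.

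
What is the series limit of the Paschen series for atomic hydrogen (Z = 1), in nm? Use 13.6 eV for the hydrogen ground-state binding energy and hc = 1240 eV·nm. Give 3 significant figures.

The Paschen series has lower level n_f = 3; the series limit corresponds to n_i → ∞.
ΔE_max = 13.6 × 1 / 3² = 1.511 eV.
λ_min = 1240 / 1.511 = 821 nm.

821 nm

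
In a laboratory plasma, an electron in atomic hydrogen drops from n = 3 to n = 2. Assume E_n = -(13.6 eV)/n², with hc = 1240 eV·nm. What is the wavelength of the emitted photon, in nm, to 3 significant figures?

ΔE = 13.60 × (1/2² − 1/3²) = 13.60 × 0.1389 = 1.889 eV.
λ = hc/ΔE = 1240 / 1.889 = 656 nm.

656 nm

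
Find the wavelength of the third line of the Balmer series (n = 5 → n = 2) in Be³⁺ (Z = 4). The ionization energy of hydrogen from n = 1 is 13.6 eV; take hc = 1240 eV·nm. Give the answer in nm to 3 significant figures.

27.1 nm

The Balmer series terminates on n_f = 2; the third line has n_i = 2+3 = 5.
ΔE = 217.6 × (1/2² − 1/5²) = 45.70 eV.
λ = 1240 / 45.70 = 27.1 nm.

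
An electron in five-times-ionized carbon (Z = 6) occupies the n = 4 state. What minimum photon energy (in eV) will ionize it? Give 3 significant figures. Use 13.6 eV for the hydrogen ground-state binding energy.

E_n = −13.6 Z²/n² = −489.6/n² eV for Z = 6.
E_4 = −489.6/16 = −30.6 eV, so ionization (to E = 0) requires 30.6 eV.

30.6 eV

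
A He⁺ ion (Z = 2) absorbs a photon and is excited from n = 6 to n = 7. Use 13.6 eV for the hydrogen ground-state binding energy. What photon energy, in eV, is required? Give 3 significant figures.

0.401 eV

The Bohr energies scale as Z², so for Z = 2: E_n = −54.40/n² eV.
E_7 = −54.40/49 = −1.110 eV and E_6 = −54.40/36 = −1.511 eV.
The photon energy is |E_7 − E_6| = 0.401 eV.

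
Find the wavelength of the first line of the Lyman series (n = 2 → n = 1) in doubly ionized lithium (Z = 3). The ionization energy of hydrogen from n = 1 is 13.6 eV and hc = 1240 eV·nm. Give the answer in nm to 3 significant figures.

13.5 nm

The Lyman series terminates on n_f = 1; the first line has n_i = 1+1 = 2.
ΔE = 122.4 × (1/1² − 1/2²) = 91.80 eV.
λ = 1240 / 91.80 = 13.5 nm.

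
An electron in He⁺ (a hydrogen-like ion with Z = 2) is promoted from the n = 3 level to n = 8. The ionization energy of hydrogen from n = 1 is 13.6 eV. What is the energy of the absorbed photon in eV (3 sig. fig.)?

The Bohr energies scale as Z², so for Z = 2: E_n = −54.40/n² eV.
E_8 = −54.40/64 = −0.8500 eV and E_3 = −54.40/9 = −6.044 eV.
The photon energy is |E_8 − E_3| = 5.19 eV.

5.19 eV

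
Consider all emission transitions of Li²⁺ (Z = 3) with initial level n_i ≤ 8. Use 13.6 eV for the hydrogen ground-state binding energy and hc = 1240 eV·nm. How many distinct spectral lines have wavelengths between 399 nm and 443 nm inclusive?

Enumerate all n_i → n_f pairs with 1 ≤ n_f < n_i ≤ 8 and compute λ = 1240 / [13.6·9·(1/n_f² − 1/n_i²)].
Lines falling in [399, 443] nm: 8→5 (415.6 nm).

1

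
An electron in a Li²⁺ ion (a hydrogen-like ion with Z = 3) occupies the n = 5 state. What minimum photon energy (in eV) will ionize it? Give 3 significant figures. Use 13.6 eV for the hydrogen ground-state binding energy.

E_n = −13.6 Z²/n² = −122.4/n² eV for Z = 3.
E_5 = −122.4/25 = −4.90 eV, so ionization (to E = 0) requires 4.90 eV.

4.90 eV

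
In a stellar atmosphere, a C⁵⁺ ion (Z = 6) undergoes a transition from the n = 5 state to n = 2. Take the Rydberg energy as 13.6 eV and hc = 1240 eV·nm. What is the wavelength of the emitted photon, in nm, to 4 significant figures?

12.06 nm

For Z = 6 the level energies scale as Z², so the effective Rydberg energy is 13.6 × 36 = 489.6 eV.
ΔE = 489.6 × (1/2² − 1/5²) = 489.6 × 0.2100 = 102.8 eV.
λ = hc/ΔE = 1240 / 102.8 = 12.06 nm.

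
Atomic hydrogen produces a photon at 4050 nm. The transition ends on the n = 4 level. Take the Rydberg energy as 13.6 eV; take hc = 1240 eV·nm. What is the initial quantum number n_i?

The photon energy is ΔE = hc/λ = 1240 / 4050 = 0.3062 eV.
With Z = 1, ΔE = 13.60 × (1/n_f² − 1/n_i²), so 1/n_f² − 1/n_i² = 0.02251.
With n_f = 4: 1/n_i² = 1/16 − 0.02251 = 0.03999, so n_i ≈ 5.00.

n_i = 5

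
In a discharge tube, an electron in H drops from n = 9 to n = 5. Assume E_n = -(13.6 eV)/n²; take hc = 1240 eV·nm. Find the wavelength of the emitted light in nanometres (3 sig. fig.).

ΔE = 13.60 × (1/5² − 1/9²) = 13.60 × 0.02765 = 0.3761 eV.
λ = hc/ΔE = 1240 / 0.3761 = 3300 nm.
This line belongs to the Pfund series.

3300 nm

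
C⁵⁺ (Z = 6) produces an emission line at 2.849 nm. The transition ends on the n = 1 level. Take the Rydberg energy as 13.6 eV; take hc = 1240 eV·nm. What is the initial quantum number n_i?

The photon energy is ΔE = hc/λ = 1240 / 2.849 = 435.2 eV.
With Z = 6, ΔE = 489.6 × (1/n_f² − 1/n_i²), so 1/n_f² − 1/n_i² = 0.8890.
With n_f = 1: 1/n_i² = 1/1 − 0.8890 = 0.1110, so n_i ≈ 3.00.

n_i = 3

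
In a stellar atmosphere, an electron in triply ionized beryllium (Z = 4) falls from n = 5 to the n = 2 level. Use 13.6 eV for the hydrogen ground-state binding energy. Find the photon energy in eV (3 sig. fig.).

The Bohr energies scale as Z², so for Z = 4: E_n = −217.6/n² eV.
E_5 = −217.6/25 = −8.704 eV and E_2 = −217.6/4 = −54.40 eV.
The photon energy is |E_5 − E_2| = 45.7 eV.

45.7 eV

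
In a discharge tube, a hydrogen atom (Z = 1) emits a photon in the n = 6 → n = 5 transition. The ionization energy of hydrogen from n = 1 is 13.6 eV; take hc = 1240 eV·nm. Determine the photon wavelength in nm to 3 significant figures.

ΔE = 13.60 × (1/5² − 1/6²) = 13.60 × 0.01222 = 0.1662 eV.
λ = hc/ΔE = 1240 / 0.1662 = 7460 nm.

7460 nm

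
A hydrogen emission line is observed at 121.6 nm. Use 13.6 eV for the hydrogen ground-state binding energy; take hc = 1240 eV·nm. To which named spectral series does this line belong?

Lyman

ΔE = 1240/121.6 = 10.20 eV.
This matches 13.6 × (1/1² − 1/2²), so n_f = 1: the Lyman series.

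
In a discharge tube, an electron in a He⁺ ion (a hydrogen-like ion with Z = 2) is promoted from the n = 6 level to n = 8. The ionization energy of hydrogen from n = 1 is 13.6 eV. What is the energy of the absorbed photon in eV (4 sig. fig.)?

0.6611 eV

The Bohr energies scale as Z², so for Z = 2: E_n = −54.40/n² eV.
E_8 = −54.40/64 = −0.8500 eV and E_6 = −54.40/36 = −1.511 eV.
The photon energy is |E_8 − E_6| = 0.6611 eV.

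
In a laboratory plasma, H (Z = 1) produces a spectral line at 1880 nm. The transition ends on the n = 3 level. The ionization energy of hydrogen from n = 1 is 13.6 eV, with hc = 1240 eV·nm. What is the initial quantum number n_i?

n_i = 4

The photon energy is ΔE = hc/λ = 1240 / 1880 = 0.6596 eV.
With Z = 1, ΔE = 13.60 × (1/n_f² − 1/n_i²), so 1/n_f² − 1/n_i² = 0.04850.
With n_f = 3: 1/n_i² = 1/9 − 0.04850 = 0.06261, so n_i ≈ 4.00.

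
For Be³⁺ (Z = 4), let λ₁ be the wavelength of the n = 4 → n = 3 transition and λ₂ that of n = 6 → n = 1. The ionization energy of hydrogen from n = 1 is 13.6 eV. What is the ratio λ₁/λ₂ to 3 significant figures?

λ ∝ 1/ΔE ∝ 1/(1/n_f² − 1/n_i²), and the Z² and hc factors cancel in the ratio.
λ₁/λ₂ = (1/1² − 1/6²)/(1/3² − 1/4²) = 0.9722/0.04861 = 20.0.

20.0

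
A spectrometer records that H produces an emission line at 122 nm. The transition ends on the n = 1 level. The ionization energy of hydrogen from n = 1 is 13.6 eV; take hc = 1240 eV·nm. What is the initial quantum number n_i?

n_i = 2

The photon energy is ΔE = hc/λ = 1240 / 122 = 10.16 eV.
With Z = 1, ΔE = 13.60 × (1/n_f² − 1/n_i²), so 1/n_f² − 1/n_i² = 0.7473.
With n_f = 1: 1/n_i² = 1/1 − 0.7473 = 0.2527, so n_i ≈ 1.99.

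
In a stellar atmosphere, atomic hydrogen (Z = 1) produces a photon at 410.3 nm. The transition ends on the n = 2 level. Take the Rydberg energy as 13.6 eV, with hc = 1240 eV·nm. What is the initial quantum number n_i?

The photon energy is ΔE = hc/λ = 1240 / 410.3 = 3.022 eV.
With Z = 1, ΔE = 13.60 × (1/n_f² − 1/n_i²), so 1/n_f² − 1/n_i² = 0.2222.
With n_f = 2: 1/n_i² = 1/4 − 0.2222 = 0.02778, so n_i ≈ 6.00.

n_i = 6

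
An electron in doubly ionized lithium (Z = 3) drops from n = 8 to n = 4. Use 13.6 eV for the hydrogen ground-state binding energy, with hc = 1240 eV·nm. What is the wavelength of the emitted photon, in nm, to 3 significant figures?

For Z = 3 the level energies scale as Z², so the effective Rydberg energy is 13.6 × 9 = 122.4 eV.
ΔE = 122.4 × (1/4² − 1/8²) = 122.4 × 0.04688 = 5.738 eV.
λ = hc/ΔE = 1240 / 5.738 = 216 nm.

216 nm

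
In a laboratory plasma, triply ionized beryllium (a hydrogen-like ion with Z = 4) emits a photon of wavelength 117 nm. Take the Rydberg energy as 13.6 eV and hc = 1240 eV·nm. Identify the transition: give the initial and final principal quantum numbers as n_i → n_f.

n_i = 4, n_f = 3

The photon energy is ΔE = hc/λ = 1240 / 117 = 10.60 eV.
With Z = 4, ΔE = 217.6 × (1/n_f² − 1/n_i²), so 1/n_f² − 1/n_i² = 0.04871.
Trying n_f = 3 gives 1/n_i² = 0.06241, i.e. n_i ≈ 4; this pair matches.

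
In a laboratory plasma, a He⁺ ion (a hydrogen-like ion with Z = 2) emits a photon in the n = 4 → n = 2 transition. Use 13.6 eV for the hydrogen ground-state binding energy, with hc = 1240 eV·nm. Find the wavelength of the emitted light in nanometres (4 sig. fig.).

121.6 nm

For Z = 2 the level energies scale as Z², so the effective Rydberg energy is 13.6 × 4 = 54.40 eV.
ΔE = 54.40 × (1/2² − 1/4²) = 54.40 × 0.1875 = 10.20 eV.
λ = hc/ΔE = 1240 / 10.20 = 121.6 nm.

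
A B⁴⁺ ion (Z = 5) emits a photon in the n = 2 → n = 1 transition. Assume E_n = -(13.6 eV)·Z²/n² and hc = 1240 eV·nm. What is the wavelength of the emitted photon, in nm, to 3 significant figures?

4.86 nm

For Z = 5 the level energies scale as Z², so the effective Rydberg energy is 13.6 × 25 = 340.0 eV.
ΔE = 340.0 × (1/1² − 1/2²) = 340.0 × 0.7500 = 255.0 eV.
λ = hc/ΔE = 1240 / 255.0 = 4.86 nm.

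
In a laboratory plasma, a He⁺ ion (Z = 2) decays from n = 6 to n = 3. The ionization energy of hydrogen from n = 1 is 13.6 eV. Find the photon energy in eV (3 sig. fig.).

The Bohr energies scale as Z², so for Z = 2: E_n = −54.40/n² eV.
E_6 = −54.40/36 = −1.511 eV and E_3 = −54.40/9 = −6.044 eV.
The photon energy is |E_6 − E_3| = 4.53 eV.

4.53 eV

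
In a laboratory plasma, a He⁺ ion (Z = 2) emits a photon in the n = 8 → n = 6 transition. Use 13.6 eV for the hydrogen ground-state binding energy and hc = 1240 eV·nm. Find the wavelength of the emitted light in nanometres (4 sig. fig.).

For Z = 2 the level energies scale as Z², so the effective Rydberg energy is 13.6 × 4 = 54.40 eV.
ΔE = 54.40 × (1/6² − 1/8²) = 54.40 × 0.01215 = 0.6611 eV.
λ = hc/ΔE = 1240 / 0.6611 = 1876 nm.

1876 nm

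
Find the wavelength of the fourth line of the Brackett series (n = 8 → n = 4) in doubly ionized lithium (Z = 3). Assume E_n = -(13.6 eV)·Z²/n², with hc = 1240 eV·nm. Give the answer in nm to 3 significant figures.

216 nm

The Brackett series terminates on n_f = 4; the fourth line has n_i = 4+4 = 8.
ΔE = 122.4 × (1/4² − 1/8²) = 5.738 eV.
λ = 1240 / 5.738 = 216 nm.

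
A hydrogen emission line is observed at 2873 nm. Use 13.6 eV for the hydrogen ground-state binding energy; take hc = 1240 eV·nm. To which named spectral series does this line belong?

Pfund

ΔE = 1240/2873 = 0.4316 eV.
This matches 13.6 × (1/5² − 1/11²), so n_f = 5: the Pfund series.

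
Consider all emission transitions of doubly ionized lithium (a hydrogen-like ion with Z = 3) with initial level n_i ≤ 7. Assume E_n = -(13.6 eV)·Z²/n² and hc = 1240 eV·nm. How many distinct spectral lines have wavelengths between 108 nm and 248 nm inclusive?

Enumerate all n_i → n_f pairs with 1 ≤ n_f < n_i ≤ 7 and compute λ = 1240 / [13.6·9·(1/n_f² − 1/n_i²)].
Lines falling in [108, 248] nm: 7→3 (111.7 nm), 6→3 (121.6 nm), 5→3 (142.5 nm), 4→3 (208.4 nm), 7→4 (240.7 nm).

5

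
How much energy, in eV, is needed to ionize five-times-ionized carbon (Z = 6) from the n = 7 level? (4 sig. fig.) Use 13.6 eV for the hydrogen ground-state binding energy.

9.992 eV

E_n = −13.6 Z²/n² = −489.6/n² eV for Z = 6.
E_7 = −489.6/49 = −9.992 eV, so ionization (to E = 0) requires 9.992 eV.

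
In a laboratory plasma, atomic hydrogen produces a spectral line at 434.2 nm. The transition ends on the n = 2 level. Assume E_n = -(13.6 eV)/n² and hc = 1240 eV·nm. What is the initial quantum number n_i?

The photon energy is ΔE = hc/λ = 1240 / 434.2 = 2.856 eV.
With Z = 1, ΔE = 13.60 × (1/n_f² − 1/n_i²), so 1/n_f² − 1/n_i² = 0.2100.
With n_f = 2: 1/n_i² = 1/4 − 0.2100 = 0.04001, so n_i ≈ 5.00.

n_i = 5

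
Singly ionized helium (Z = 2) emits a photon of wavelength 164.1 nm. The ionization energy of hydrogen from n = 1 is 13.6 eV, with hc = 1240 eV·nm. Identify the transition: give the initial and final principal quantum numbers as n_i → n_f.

n_i = 3, n_f = 2

The photon energy is ΔE = hc/λ = 1240 / 164.1 = 7.556 eV.
With Z = 2, ΔE = 54.40 × (1/n_f² − 1/n_i²), so 1/n_f² − 1/n_i² = 0.1389.
Trying n_f = 2 gives 1/n_i² = 0.1111, i.e. n_i ≈ 3; this pair matches.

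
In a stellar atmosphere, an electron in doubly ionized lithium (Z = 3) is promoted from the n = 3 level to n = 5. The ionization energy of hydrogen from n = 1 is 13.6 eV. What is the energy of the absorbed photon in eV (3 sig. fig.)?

The Bohr energies scale as Z², so for Z = 3: E_n = −122.4/n² eV.
E_5 = −122.4/25 = −4.896 eV and E_3 = −122.4/9 = −13.60 eV.
The photon energy is |E_5 − E_3| = 8.70 eV.

8.70 eV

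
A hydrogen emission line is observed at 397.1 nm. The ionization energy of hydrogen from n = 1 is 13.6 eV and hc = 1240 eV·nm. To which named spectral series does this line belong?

Balmer

ΔE = 1240/397.1 = 3.123 eV.
This matches 13.6 × (1/2² − 1/7²), so n_f = 2: the Balmer series.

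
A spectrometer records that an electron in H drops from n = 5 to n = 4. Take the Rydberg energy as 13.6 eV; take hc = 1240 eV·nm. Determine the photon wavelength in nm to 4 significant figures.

ΔE = 13.60 × (1/4² − 1/5²) = 13.60 × 0.02250 = 0.3060 eV.
λ = hc/ΔE = 1240 / 0.3060 = 4052 nm.

4052 nm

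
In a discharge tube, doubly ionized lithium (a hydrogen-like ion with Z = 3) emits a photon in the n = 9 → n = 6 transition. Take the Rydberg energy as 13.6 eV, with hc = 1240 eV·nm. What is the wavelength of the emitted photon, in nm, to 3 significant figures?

For Z = 3 the level energies scale as Z², so the effective Rydberg energy is 13.6 × 9 = 122.4 eV.
ΔE = 122.4 × (1/6² − 1/9²) = 122.4 × 0.01543 = 1.889 eV.
λ = hc/ΔE = 1240 / 1.889 = 656 nm.

656 nm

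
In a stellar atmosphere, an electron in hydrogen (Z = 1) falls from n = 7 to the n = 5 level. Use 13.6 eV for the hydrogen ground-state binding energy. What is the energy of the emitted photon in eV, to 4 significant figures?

0.2664 eV

E_7 = −13.60/49 = −0.2776 eV and E_5 = −13.60/25 = −0.5440 eV.
The photon energy is |E_7 − E_5| = 0.2664 eV.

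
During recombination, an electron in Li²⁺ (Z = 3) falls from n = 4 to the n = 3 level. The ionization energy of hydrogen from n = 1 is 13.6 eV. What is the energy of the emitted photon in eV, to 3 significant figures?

The Bohr energies scale as Z², so for Z = 3: E_n = −122.4/n² eV.
E_4 = −122.4/16 = −7.650 eV and E_3 = −122.4/9 = −13.60 eV.
The photon energy is |E_4 − E_3| = 5.95 eV.

5.95 eV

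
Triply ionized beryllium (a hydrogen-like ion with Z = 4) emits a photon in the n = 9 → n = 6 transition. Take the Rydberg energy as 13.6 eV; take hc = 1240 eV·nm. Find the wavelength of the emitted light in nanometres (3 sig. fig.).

For Z = 4 the level energies scale as Z², so the effective Rydberg energy is 13.6 × 16 = 217.6 eV.
ΔE = 217.6 × (1/6² − 1/9²) = 217.6 × 0.01543 = 3.358 eV.
λ = hc/ΔE = 1240 / 3.358 = 369 nm.

369 nm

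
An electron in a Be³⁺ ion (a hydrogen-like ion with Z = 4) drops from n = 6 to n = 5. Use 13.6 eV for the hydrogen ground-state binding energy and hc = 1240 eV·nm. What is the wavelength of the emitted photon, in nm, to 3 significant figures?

466 nm

For Z = 4 the level energies scale as Z², so the effective Rydberg energy is 13.6 × 16 = 217.6 eV.
ΔE = 217.6 × (1/5² − 1/6²) = 217.6 × 0.01222 = 2.660 eV.
λ = hc/ΔE = 1240 / 2.660 = 466 nm.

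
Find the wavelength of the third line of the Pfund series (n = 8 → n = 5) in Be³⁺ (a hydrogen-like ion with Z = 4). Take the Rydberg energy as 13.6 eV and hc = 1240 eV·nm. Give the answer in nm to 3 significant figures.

The Pfund series terminates on n_f = 5; the third line has n_i = 5+3 = 8.
ΔE = 217.6 × (1/5² − 1/8²) = 5.304 eV.
λ = 1240 / 5.304 = 234 nm.

234 nm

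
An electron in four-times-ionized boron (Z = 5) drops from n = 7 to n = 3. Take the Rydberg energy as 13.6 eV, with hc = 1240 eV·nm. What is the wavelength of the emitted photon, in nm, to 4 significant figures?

For Z = 5 the level energies scale as Z², so the effective Rydberg energy is 13.6 × 25 = 340.0 eV.
ΔE = 340.0 × (1/3² − 1/7²) = 340.0 × 0.09070 = 30.84 eV.
λ = hc/ΔE = 1240 / 30.84 = 40.21 nm.

40.21 nm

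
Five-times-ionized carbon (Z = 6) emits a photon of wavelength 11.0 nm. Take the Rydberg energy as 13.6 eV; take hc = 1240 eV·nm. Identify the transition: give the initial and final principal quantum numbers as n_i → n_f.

The photon energy is ΔE = hc/λ = 1240 / 11.0 = 112.7 eV.
With Z = 6, ΔE = 489.6 × (1/n_f² − 1/n_i²), so 1/n_f² − 1/n_i² = 0.2302.
Trying n_f = 2 gives 1/n_i² = 0.01976, i.e. n_i ≈ 7; this pair matches.

n_i = 7, n_f = 2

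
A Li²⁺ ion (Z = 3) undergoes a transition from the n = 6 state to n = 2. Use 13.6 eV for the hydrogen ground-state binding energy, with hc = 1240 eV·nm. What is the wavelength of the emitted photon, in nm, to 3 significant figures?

45.6 nm

For Z = 3 the level energies scale as Z², so the effective Rydberg energy is 13.6 × 9 = 122.4 eV.
ΔE = 122.4 × (1/2² − 1/6²) = 122.4 × 0.2222 = 27.20 eV.
λ = hc/ΔE = 1240 / 27.20 = 45.6 nm.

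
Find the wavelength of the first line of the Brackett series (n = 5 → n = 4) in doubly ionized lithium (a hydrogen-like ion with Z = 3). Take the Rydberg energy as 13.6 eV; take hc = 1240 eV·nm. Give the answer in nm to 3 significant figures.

450 nm

The Brackett series terminates on n_f = 4; the first line has n_i = 4+1 = 5.
ΔE = 122.4 × (1/4² − 1/5²) = 2.754 eV.
λ = 1240 / 2.754 = 450 nm.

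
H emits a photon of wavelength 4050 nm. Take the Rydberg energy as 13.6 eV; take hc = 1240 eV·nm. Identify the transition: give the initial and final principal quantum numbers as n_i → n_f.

The photon energy is ΔE = hc/λ = 1240 / 4050 = 0.3062 eV.
With Z = 1, ΔE = 13.60 × (1/n_f² − 1/n_i²), so 1/n_f² − 1/n_i² = 0.02251.
Trying n_f = 4 gives 1/n_i² = 0.03999, i.e. n_i ≈ 5; this pair matches.

n_i = 5, n_f = 4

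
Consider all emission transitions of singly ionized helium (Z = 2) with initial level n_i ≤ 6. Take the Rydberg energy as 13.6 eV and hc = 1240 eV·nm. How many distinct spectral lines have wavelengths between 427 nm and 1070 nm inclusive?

Enumerate all n_i → n_f pairs with 1 ≤ n_f < n_i ≤ 6 and compute λ = 1240 / [13.6·4·(1/n_f² − 1/n_i²)].
Lines falling in [427, 1070] nm: 4→3 (468.9 nm), 6→4 (656.5 nm), 5→4 (1013 nm).

3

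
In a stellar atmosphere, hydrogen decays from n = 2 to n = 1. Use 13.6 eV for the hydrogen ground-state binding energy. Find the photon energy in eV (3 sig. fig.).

10.2 eV

E_2 = −13.60/4 = −3.400 eV and E_1 = −13.60/1 = −13.60 eV.
The photon energy is |E_2 − E_1| = 10.2 eV.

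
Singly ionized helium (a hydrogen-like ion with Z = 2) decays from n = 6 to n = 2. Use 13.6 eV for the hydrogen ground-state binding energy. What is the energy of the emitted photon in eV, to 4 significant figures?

12.09 eV

The Bohr energies scale as Z², so for Z = 2: E_n = −54.40/n² eV.
E_6 = −54.40/36 = −1.511 eV and E_2 = −54.40/4 = −13.60 eV.
The photon energy is |E_6 − E_2| = 12.09 eV.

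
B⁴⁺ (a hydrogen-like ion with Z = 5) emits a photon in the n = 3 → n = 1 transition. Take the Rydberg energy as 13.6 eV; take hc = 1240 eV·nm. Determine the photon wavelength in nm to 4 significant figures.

4.103 nm

For Z = 5 the level energies scale as Z², so the effective Rydberg energy is 13.6 × 25 = 340.0 eV.
ΔE = 340.0 × (1/1² − 1/3²) = 340.0 × 0.8889 = 302.2 eV.
λ = hc/ΔE = 1240 / 302.2 = 4.103 nm.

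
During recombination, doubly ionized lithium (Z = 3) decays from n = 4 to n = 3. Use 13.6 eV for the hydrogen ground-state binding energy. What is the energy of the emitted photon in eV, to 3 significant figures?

The Bohr energies scale as Z², so for Z = 3: E_n = −122.4/n² eV.
E_4 = −122.4/16 = −7.650 eV and E_3 = −122.4/9 = −13.60 eV.
The photon energy is |E_4 − E_3| = 5.95 eV.

5.95 eV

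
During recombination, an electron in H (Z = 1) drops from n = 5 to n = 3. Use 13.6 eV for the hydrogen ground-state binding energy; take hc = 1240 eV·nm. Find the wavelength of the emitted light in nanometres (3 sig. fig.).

ΔE = 13.60 × (1/3² − 1/5²) = 13.60 × 0.07111 = 0.9671 eV.
λ = hc/ΔE = 1240 / 0.9671 = 1280 nm.

1280 nm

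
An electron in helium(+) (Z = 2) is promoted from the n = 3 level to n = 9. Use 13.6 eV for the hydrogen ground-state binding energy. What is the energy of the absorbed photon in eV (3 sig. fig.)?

The Bohr energies scale as Z², so for Z = 2: E_n = −54.40/n² eV.
E_9 = −54.40/81 = −0.6716 eV and E_3 = −54.40/9 = −6.044 eV.
The photon energy is |E_9 − E_3| = 5.37 eV.

5.37 eV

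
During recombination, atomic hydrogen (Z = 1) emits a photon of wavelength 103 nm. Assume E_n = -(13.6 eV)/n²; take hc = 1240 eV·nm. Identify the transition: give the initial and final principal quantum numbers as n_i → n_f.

The photon energy is ΔE = hc/λ = 1240 / 103 = 12.04 eV.
With Z = 1, ΔE = 13.60 × (1/n_f² − 1/n_i²), so 1/n_f² − 1/n_i² = 0.8852.
Trying n_f = 1 gives 1/n_i² = 0.1148, i.e. n_i ≈ 3; this pair matches.

n_i = 3, n_f = 1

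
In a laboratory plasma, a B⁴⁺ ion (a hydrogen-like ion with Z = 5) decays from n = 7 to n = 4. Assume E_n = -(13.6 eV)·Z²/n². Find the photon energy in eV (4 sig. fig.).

The Bohr energies scale as Z², so for Z = 5: E_n = −340.0/n² eV.
E_7 = −340.0/49 = −6.939 eV and E_4 = −340.0/16 = −21.25 eV.
The photon energy is |E_7 − E_4| = 14.31 eV.

14.31 eV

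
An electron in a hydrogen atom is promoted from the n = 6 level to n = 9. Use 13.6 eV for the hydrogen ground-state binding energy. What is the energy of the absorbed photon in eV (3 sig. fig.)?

E_9 = −13.60/81 = −0.1679 eV and E_6 = −13.60/36 = −0.3778 eV.
The photon energy is |E_9 − E_6| = 0.210 eV.

0.210 eV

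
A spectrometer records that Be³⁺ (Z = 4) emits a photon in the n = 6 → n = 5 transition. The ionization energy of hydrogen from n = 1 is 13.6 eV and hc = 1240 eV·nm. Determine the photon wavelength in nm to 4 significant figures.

For Z = 4 the level energies scale as Z², so the effective Rydberg energy is 13.6 × 16 = 217.6 eV.
ΔE = 217.6 × (1/5² − 1/6²) = 217.6 × 0.01222 = 2.660 eV.
λ = hc/ΔE = 1240 / 2.660 = 466.2 nm.

466.2 nm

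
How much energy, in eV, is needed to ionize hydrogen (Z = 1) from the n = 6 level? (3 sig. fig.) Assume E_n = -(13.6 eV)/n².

0.378 eV

E_6 = −13.60/36 = −0.378 eV, so ionization (to E = 0) requires 0.378 eV.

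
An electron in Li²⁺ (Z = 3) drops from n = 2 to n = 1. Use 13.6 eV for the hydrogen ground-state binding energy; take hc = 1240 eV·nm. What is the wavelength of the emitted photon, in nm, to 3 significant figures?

13.5 nm

For Z = 3 the level energies scale as Z², so the effective Rydberg energy is 13.6 × 9 = 122.4 eV.
ΔE = 122.4 × (1/1² − 1/2²) = 122.4 × 0.7500 = 91.80 eV.
λ = hc/ΔE = 1240 / 91.80 = 13.5 nm.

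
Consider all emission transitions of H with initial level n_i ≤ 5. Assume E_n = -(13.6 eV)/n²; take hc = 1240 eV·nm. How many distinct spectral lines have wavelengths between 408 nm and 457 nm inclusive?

1

Enumerate all n_i → n_f pairs with 1 ≤ n_f < n_i ≤ 5 and compute λ = 1240 / [13.6·1·(1/n_f² − 1/n_i²)].
Lines falling in [408, 457] nm: 5→2 (434.2 nm).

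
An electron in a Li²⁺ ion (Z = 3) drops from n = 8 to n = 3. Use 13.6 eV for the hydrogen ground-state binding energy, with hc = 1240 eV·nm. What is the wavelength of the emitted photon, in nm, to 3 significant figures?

For Z = 3 the level energies scale as Z², so the effective Rydberg energy is 13.6 × 9 = 122.4 eV.
ΔE = 122.4 × (1/3² − 1/8²) = 122.4 × 0.09549 = 11.69 eV.
λ = hc/ΔE = 1240 / 11.69 = 106 nm.

106 nm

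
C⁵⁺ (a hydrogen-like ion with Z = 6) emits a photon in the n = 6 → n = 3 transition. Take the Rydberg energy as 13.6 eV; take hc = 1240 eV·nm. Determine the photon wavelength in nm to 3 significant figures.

For Z = 6 the level energies scale as Z², so the effective Rydberg energy is 13.6 × 36 = 489.6 eV.
ΔE = 489.6 × (1/3² − 1/6²) = 489.6 × 0.08333 = 40.80 eV.
λ = hc/ΔE = 1240 / 40.80 = 30.4 nm.

30.4 nm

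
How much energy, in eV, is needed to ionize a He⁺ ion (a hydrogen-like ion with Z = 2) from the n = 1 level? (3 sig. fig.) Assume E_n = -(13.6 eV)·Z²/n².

E_n = −13.6 Z²/n² = −54.40/n² eV for Z = 2.
E_1 = −54.40/1 = −54.4 eV, so ionization (to E = 0) requires 54.4 eV.

54.4 eV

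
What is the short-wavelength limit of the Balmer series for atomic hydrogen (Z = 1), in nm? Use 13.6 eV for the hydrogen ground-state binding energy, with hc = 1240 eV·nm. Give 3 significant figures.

365 nm

The Balmer series has lower level n_f = 2; the series limit corresponds to n_i → ∞.
ΔE_max = 13.6 × 1 / 2² = 3.400 eV.
λ_min = 1240 / 3.400 = 365 nm.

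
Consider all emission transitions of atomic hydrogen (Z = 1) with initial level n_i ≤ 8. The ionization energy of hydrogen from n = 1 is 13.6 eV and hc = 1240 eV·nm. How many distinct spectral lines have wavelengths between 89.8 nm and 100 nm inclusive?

5

Enumerate all n_i → n_f pairs with 1 ≤ n_f < n_i ≤ 8 and compute λ = 1240 / [13.6·1·(1/n_f² − 1/n_i²)].
Lines falling in [89.8, 100] nm: 8→1 (92.62 nm), 7→1 (93.08 nm), 6→1 (93.78 nm), 5→1 (94.98 nm), 4→1 (97.25 nm).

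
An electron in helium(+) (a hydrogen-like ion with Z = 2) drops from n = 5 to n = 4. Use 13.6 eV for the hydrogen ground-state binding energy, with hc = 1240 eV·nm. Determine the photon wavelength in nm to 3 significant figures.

1010 nm

For Z = 2 the level energies scale as Z², so the effective Rydberg energy is 13.6 × 4 = 54.40 eV.
ΔE = 54.40 × (1/4² − 1/5²) = 54.40 × 0.02250 = 1.224 eV.
λ = hc/ΔE = 1240 / 1.224 = 1010 nm.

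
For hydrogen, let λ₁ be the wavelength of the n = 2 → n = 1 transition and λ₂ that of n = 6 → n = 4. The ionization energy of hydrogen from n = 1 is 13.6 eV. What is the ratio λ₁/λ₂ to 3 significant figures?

λ ∝ 1/ΔE ∝ 1/(1/n_f² − 1/n_i²), and the Z² and hc factors cancel in the ratio.
λ₁/λ₂ = (1/4² − 1/6²)/(1/1² − 1/2²) = 0.03472/0.7500 = 0.0463.

0.0463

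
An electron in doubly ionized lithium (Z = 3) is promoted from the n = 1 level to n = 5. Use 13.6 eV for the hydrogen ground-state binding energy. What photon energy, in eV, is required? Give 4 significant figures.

The Bohr energies scale as Z², so for Z = 3: E_n = −122.4/n² eV.
E_5 = −122.4/25 = −4.896 eV and E_1 = −122.4/1 = −122.4 eV.
The photon energy is |E_5 − E_1| = 117.5 eV.

117.5 eV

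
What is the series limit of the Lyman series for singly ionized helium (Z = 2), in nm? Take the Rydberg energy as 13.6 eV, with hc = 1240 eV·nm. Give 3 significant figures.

22.8 nm

The Lyman series has lower level n_f = 1; the series limit corresponds to n_i → ∞.
ΔE_max = 13.6 × 4 / 1² = 54.40 eV.
λ_min = 1240 / 54.40 = 22.8 nm.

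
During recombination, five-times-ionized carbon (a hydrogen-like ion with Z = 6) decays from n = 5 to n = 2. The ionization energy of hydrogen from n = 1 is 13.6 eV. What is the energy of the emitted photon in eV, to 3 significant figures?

The Bohr energies scale as Z², so for Z = 6: E_n = −489.6/n² eV.
E_5 = −489.6/25 = −19.58 eV and E_2 = −489.6/4 = −122.4 eV.
The photon energy is |E_5 − E_2| = 103 eV.

103 eV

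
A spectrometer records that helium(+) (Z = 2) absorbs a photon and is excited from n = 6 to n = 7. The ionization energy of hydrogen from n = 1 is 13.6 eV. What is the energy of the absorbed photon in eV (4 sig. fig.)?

The Bohr energies scale as Z², so for Z = 2: E_n = −54.40/n² eV.
E_7 = −54.40/49 = −1.110 eV and E_6 = −54.40/36 = −1.511 eV.
The photon energy is |E_7 − E_6| = 0.4009 eV.

0.4009 eV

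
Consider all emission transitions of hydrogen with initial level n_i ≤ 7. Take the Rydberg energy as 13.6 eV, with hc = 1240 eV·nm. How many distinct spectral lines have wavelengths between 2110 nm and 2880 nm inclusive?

2

Enumerate all n_i → n_f pairs with 1 ≤ n_f < n_i ≤ 7 and compute λ = 1240 / [13.6·1·(1/n_f² − 1/n_i²)].
Lines falling in [2110, 2880] nm: 7→4 (2166 nm), 6→4 (2626 nm).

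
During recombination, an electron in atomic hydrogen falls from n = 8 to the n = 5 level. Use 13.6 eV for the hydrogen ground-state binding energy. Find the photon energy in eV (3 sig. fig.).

E_8 = −13.60/64 = −0.2125 eV and E_5 = −13.60/25 = −0.5440 eV.
The photon energy is |E_8 − E_5| = 0.332 eV.

0.332 eV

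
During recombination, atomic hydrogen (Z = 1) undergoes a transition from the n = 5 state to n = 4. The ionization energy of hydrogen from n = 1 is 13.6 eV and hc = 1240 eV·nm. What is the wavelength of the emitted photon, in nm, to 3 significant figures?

4050 nm

ΔE = 13.60 × (1/4² − 1/5²) = 13.60 × 0.02250 = 0.3060 eV.
λ = hc/ΔE = 1240 / 0.3060 = 4050 nm.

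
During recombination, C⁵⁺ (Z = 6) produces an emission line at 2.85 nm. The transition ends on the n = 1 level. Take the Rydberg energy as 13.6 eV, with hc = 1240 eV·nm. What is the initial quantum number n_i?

The photon energy is ΔE = hc/λ = 1240 / 2.85 = 435.1 eV.
With Z = 6, ΔE = 489.6 × (1/n_f² − 1/n_i²), so 1/n_f² − 1/n_i² = 0.8887.
With n_f = 1: 1/n_i² = 1/1 − 0.8887 = 0.1113, so n_i ≈ 3.00.

n_i = 3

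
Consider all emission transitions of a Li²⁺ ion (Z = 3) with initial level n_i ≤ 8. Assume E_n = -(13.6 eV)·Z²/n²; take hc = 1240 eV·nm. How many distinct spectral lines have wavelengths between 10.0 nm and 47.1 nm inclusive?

Enumerate all n_i → n_f pairs with 1 ≤ n_f < n_i ≤ 8 and compute λ = 1240 / [13.6·9·(1/n_f² − 1/n_i²)].
Lines falling in [10.0, 47.1] nm: 8→1 (10.29 nm), 7→1 (10.34 nm), 6→1 (10.42 nm), 5→1 (10.55 nm), 4→1 (10.81 nm), 3→1 (11.40 nm), 2→1 (13.51 nm), 8→2 (43.22 nm), 7→2 (44.12 nm), 6→2 (45.59 nm).

10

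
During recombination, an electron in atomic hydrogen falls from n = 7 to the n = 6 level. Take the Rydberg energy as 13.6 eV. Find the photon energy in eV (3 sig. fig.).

0.100 eV

E_7 = −13.60/49 = −0.2776 eV and E_6 = −13.60/36 = −0.3778 eV.
The photon energy is |E_7 − E_6| = 0.100 eV.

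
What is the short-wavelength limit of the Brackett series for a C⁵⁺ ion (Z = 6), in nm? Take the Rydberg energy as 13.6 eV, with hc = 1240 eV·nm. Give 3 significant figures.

40.5 nm

The Brackett series has lower level n_f = 4; the series limit corresponds to n_i → ∞.
ΔE_max = 13.6 × 36 / 4² = 30.60 eV.
λ_min = 1240 / 30.60 = 40.5 nm.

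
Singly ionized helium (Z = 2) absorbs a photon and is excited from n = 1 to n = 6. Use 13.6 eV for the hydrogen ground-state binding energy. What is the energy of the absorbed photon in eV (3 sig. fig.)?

The Bohr energies scale as Z², so for Z = 2: E_n = −54.40/n² eV.
E_6 = −54.40/36 = −1.511 eV and E_1 = −54.40/1 = −54.40 eV.
The photon energy is |E_6 − E_1| = 52.9 eV.

52.9 eV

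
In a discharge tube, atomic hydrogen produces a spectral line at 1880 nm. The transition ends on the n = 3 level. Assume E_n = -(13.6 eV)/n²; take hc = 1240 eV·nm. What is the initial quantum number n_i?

n_i = 4

The photon energy is ΔE = hc/λ = 1240 / 1880 = 0.6596 eV.
With Z = 1, ΔE = 13.60 × (1/n_f² − 1/n_i²), so 1/n_f² − 1/n_i² = 0.04850.
With n_f = 3: 1/n_i² = 1/9 − 0.04850 = 0.06261, so n_i ≈ 4.00.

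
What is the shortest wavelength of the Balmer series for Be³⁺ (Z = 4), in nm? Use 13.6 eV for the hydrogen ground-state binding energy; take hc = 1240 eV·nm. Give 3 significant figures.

The Balmer series has lower level n_f = 2; the series limit corresponds to n_i → ∞.
ΔE_max = 13.6 × 16 / 2² = 54.40 eV.
λ_min = 1240 / 54.40 = 22.8 nm.

22.8 nm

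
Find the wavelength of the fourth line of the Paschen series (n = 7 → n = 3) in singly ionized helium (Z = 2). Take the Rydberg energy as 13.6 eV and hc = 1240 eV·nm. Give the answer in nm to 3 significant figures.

The Paschen series terminates on n_f = 3; the fourth line has n_i = 3+4 = 7.
ΔE = 54.40 × (1/3² − 1/7²) = 4.934 eV.
λ = 1240 / 4.934 = 251 nm.

251 nm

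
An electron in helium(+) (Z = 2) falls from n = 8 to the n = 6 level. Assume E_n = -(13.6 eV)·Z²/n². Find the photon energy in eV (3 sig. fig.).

0.661 eV

The Bohr energies scale as Z², so for Z = 2: E_n = −54.40/n² eV.
E_8 = −54.40/64 = −0.8500 eV and E_6 = −54.40/36 = −1.511 eV.
The photon energy is |E_8 − E_6| = 0.661 eV.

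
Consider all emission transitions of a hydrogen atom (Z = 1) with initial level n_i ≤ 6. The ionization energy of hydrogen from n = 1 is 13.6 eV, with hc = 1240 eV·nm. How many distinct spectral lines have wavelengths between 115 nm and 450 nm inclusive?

3

Enumerate all n_i → n_f pairs with 1 ≤ n_f < n_i ≤ 6 and compute λ = 1240 / [13.6·1·(1/n_f² − 1/n_i²)].
Lines falling in [115, 450] nm: 2→1 (121.6 nm), 6→2 (410.3 nm), 5→2 (434.2 nm).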